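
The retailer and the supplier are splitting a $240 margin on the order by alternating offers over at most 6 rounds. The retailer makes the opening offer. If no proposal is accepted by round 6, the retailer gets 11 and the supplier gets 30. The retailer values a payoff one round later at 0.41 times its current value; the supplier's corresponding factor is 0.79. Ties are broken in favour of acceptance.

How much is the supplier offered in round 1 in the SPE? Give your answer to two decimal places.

Solve by backward induction from round 6.
Round 6 (the supplier proposes): the retailer gets 11 if talks fail, so the supplier offers 11 and keeps 229.
Round 5 (the retailer proposes): the supplier can get 229 next round, worth 0.79 × 229 = 180.91 now, so the retailer offers 180.91, keeping 59.09.
Round 4 (the supplier proposes): the retailer can get 59.09 next round, worth 0.41 × 59.09 = 24.2269 now; the supplier offers that and keeps 215.7731.
Round 3 (the retailer proposes): the supplier can get 215.7731 next round, worth 0.79 × 215.7731 = 170.460749 now. The retailer offers 170.460749 and keeps 240 − 170.460749 = 69.539251.
Round 2 (the supplier proposes): the retailer can get 69.539251 next round, worth 0.41 × 69.539251 = 28.51109291 now, so the supplier offers 28.51109291, keeping 211.48890709.
Round 1 (the retailer proposes): the supplier can get 211.48890709 next round, worth 0.79 × 211.48890709 = 167.0762366011 now, so the retailer offers 167.0762366011, keeping 72.9237633989.

167.08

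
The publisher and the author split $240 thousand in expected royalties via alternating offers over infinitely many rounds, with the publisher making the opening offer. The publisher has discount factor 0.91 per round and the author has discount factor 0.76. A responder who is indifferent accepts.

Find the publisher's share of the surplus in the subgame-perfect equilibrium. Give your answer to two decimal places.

186.77

Let x be the publisher's share when the publisher proposes and y be the author's share when the author proposes.
The author accepts iff offered ≥ 0.76·y, so x = 240 − 0.76y. Symmetrically y = 240 − 0.91x.
Substituting: x = 240 − 0.76(240 − 0.91x), giving x(1 − 0.91·0.76) = 240(1 − 0.76).
So x = 240 × 0.24 / 0.3084 ≈ 186.7704, and the author receives 240 − x ≈ 53.2296.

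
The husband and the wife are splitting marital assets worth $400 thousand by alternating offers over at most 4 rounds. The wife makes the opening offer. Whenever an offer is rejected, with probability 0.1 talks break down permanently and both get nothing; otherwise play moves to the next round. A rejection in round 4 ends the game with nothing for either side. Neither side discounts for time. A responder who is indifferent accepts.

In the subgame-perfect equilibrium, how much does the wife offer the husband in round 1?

327.6

Round 4 (the husband proposes): the wife will accept anything ≥ 0, so the husband offers 0 and keeps 400.
Round 3 (the wife proposes): rejecting gives the husband an expected 0.9 × 400 = 360, so the wife offers 360, keeping 40.
Round 2 (the husband proposes): rejecting gives the wife an expected 0.9 × 40 = 36; the husband offers that and keeps 364.
Round 1 (the wife proposes): rejecting gives the husband an expected 0.9 × 364 = 327.6; the wife offers that and keeps 72.4.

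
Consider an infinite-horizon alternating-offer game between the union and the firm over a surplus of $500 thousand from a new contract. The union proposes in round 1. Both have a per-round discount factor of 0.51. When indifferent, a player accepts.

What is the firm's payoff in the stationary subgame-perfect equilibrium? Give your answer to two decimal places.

168.87

In a stationary SPE each proposer offers the other exactly their discounted continuation value.
If the union keeps x when proposing and the firm keeps y when proposing, then x = 500 − 0.51y and y = 500 − 0.51x.
Solving: x = 500(1 − 0.51) / (1 − 0.51·0.51) = 245 / 0.7399 ≈ 331.1258.
The firm gets 500 − 331.1258 ≈ 168.8742.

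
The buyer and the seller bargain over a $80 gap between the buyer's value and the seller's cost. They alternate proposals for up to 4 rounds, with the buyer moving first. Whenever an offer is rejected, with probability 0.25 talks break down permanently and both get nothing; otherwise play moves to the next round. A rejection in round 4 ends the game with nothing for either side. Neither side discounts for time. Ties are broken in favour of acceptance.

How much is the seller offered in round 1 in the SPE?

By backward induction:
Round 4 (the seller proposes): rejection yields 0 for the buyer; the seller offers 0 and keeps 80.
Round 3 (the buyer proposes): rejecting gives the seller an expected 0.75 × 80 = 60; the buyer offers that and keeps 20.
Round 2 (the seller proposes): rejecting gives the buyer an expected 0.75 × 20 = 15. The seller offers 15 and keeps 80 − 15 = 65.
Round 1 (the buyer proposes): rejecting gives the seller an expected 0.75 × 65 = 48.75, so the buyer offers 48.75, keeping 31.25.

48.75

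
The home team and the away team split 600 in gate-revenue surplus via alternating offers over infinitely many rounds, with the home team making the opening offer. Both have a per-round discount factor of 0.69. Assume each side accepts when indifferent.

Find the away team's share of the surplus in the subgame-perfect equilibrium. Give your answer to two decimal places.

244.97

In a stationary SPE each proposer offers the other exactly their discounted continuation value.
If the home team keeps x when proposing and the away team keeps y when proposing, then x = 600 − 0.69y and y = 600 − 0.69x.
Solving: x = 600(1 − 0.69) / (1 − 0.69·0.69) = 186 / 0.5239 ≈ 355.0296.
The away team gets 600 − 355.0296 ≈ 244.9704.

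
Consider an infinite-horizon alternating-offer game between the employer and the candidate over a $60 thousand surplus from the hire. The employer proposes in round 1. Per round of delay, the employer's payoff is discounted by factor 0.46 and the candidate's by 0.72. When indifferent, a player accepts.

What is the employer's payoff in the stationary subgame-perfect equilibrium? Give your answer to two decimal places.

When the employer proposes, the candidate accepts any offer worth at least 0.72 times what the candidate would get by proposing next round; and vice versa.
This gives x = 60 − 0.72y and y = 60 − 0.46x, where x and y are each side's share when it proposes.
Hence (1 − 0.72·0.46)x = 60(1 − 0.72), i.e. 0.6688·x = 16.8.
x ≈ 25.1196; the candidate's share is 60 − x ≈ 34.8804.

25.12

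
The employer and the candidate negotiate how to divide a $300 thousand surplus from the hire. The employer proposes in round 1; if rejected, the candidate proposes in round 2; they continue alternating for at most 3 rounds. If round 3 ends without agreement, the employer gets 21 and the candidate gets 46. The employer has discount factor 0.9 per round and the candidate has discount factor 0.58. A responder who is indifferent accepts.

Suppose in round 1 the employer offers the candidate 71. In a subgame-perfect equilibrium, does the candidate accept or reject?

Round 3 (the employer proposes): the candidate gets 46 if talks fail, so the employer offers 46 and keeps 254.
Round 2 (the candidate proposes): the employer can get 254 next round, worth 0.9 × 254 = 228.6 now; the candidate offers that and keeps 71.4.
So by rejecting in round 1, the candidate gets 71.4 next round, worth 0.58 × 71.4 = 41.412 now.
Offer 71 ≥ 41.412, so the candidate accepts.

Accept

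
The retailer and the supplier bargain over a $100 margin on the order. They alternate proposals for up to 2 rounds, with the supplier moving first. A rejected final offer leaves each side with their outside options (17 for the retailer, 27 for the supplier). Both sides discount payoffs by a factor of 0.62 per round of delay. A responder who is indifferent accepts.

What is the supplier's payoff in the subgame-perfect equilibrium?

Work backward from the last round.
Round 2 (the retailer proposes): the supplier gets 27 if talks fail, so the retailer offers 27 and keeps 73.
Round 1 (the supplier proposes): the retailer can get 73 next round, worth 0.62 × 73 = 45.26 now, so the supplier offers 45.26, keeping 54.74.

54.74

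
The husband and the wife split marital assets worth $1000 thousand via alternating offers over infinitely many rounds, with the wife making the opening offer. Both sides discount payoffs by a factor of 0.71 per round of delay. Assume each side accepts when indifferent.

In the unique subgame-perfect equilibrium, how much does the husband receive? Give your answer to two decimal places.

When the wife proposes, the husband accepts any offer worth at least 0.71 times what the husband would get by proposing next round; and vice versa.
This gives x = 1000 − 0.71y and y = 1000 − 0.71x, where x and y are each side's share when it proposes.
Hence (1 − 0.71·0.71)x = 1000(1 − 0.71), i.e. 0.4959·x = 290.
x ≈ 584.7953; the husband's share is 1000 − x ≈ 415.2047.

415.20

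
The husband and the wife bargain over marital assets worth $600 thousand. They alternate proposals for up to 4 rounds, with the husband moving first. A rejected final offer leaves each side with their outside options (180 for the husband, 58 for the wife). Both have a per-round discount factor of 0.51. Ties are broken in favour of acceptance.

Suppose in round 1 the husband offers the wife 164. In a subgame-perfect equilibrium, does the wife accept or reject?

Reject

Round 4 (the wife proposes): the husband gets 180 if talks fail, so the wife offers 180 and keeps 420.
Round 3 (the husband proposes): the wife can get 420 next round, worth 0.51 × 420 = 214.2 now, so the husband offers 214.2, keeping 385.8.
Round 2 (the wife proposes): the husband can get 385.8 next round, worth 0.51 × 385.8 = 196.758 now, so the wife offers 196.758, keeping 403.242.
So by rejecting in round 1, the wife gets 403.242 next round, worth 0.51 × 403.242 = 205.65342 now.
Offer 164 < 205.65342, so the wife rejects.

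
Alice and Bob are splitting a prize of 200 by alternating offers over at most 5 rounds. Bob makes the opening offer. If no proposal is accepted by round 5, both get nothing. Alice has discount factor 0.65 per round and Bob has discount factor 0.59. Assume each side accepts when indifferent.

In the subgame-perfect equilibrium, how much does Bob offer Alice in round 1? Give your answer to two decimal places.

Work backward from the last round.
Round 5 (Bob proposes): rejection yields 0 for Alice; Bob offers 0 and keeps 200.
Round 4 (Alice proposes): Bob can get 200 next round, worth 0.59 × 200 = 118 now; Alice offers that and keeps 82.
Round 3 (Bob proposes): Alice can get 82 next round, worth 0.65 × 82 = 53.3 now; Bob offers that and keeps 146.7.
Round 2 (Alice proposes): Bob can get 146.7 next round, worth 0.59 × 146.7 = 86.553 now. Alice offers 86.553 and keeps 200 − 86.553 = 113.447.
Round 1 (Bob proposes): Alice can get 113.447 next round, worth 0.65 × 113.447 = 73.74055 now. Bob offers 73.74055 and keeps 200 − 73.74055 = 126.25945.

73.74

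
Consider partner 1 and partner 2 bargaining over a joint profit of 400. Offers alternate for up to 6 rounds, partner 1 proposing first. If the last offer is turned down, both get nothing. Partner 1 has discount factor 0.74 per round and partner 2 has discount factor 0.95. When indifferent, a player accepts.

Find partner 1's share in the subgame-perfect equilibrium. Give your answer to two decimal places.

By backward induction:
Round 6 (partner 2 proposes): rejection yields 0 for partner 1; partner 2 offers 0 and keeps 400.
Round 5 (partner 1 proposes): partner 2 can get 400 next round, worth 0.95 × 400 = 380 now, so partner 1 offers 380, keeping 20.
Round 4 (partner 2 proposes): partner 1 can get 20 next round, worth 0.74 × 20 = 14.8 now, so partner 2 offers 14.8, keeping 385.2.
Round 3 (partner 1 proposes): partner 2 can get 385.2 next round, worth 0.95 × 385.2 = 365.94 now, so partner 1 offers 365.94, keeping 34.06.
Round 2 (partner 2 proposes): partner 1 can get 34.06 next round, worth 0.74 × 34.06 = 25.2044 now; partner 2 offers that and keeps 374.7956.
Round 1 (partner 1 proposes): partner 2 can get 374.7956 next round, worth 0.95 × 374.7956 = 356.05582 now; partner 1 offers that and keeps 43.94418.

43.94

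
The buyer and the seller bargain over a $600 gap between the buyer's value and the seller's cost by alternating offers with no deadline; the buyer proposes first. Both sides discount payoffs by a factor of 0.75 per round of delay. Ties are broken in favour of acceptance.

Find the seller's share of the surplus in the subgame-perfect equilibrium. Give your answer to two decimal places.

257.14

In a stationary SPE each proposer offers the other exactly their discounted continuation value.
If the buyer keeps x when proposing and the seller keeps y when proposing, then x = 600 − 0.75y and y = 600 − 0.75x.
Solving: x = 600(1 − 0.75) / (1 − 0.75·0.75) = 150 / 0.4375 ≈ 342.8571.
The seller gets 600 − 342.8571 ≈ 257.1429.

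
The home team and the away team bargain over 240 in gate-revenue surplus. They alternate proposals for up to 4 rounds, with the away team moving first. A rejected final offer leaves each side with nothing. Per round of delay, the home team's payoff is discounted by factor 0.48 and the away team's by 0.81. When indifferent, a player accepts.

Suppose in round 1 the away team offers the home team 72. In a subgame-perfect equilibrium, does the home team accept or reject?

Round 4 (the home team proposes): the away team will accept anything ≥ 0, so the home team offers 0 and keeps 240.
Round 3 (the away team proposes): the home team can get 240 next round, worth 0.48 × 240 = 115.2 now. The away team offers 115.2 and keeps 240 − 115.2 = 124.8.
Round 2 (the home team proposes): the away team can get 124.8 next round, worth 0.81 × 124.8 = 101.088 now; the home team offers that and keeps 138.912.
So by rejecting in round 1, the home team gets 138.912 next round, worth 0.48 × 138.912 = 66.67776 now.
Offer 72 ≥ 66.67776, so the home team accepts.

Accept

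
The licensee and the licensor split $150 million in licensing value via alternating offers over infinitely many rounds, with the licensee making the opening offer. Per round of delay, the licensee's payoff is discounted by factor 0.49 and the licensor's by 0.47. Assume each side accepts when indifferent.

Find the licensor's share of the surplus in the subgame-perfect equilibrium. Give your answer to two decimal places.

In a stationary SPE each proposer offers the other exactly their discounted continuation value.
If the licensee keeps x when proposing and the licensor keeps y when proposing, then x = 150 − 0.47y and y = 150 − 0.49x.
Solving: x = 150(1 − 0.47) / (1 − 0.49·0.47) = 79.5 / 0.7697 ≈ 103.2870.
The licensor gets 150 − 103.2870 ≈ 46.7130.

46.71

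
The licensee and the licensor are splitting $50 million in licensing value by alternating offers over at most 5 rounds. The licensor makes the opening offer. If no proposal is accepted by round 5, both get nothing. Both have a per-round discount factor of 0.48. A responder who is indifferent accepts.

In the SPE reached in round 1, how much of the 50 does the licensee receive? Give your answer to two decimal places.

15.36

Round 5 (the licensor proposes): rejection yields 0 for the licensee; the licensor offers 0 and keeps 50.
Round 4 (the licensee proposes): the licensor can get 50 next round, worth 0.48 × 50 = 24 now, so the licensee offers 24, keeping 26.
Round 3 (the licensor proposes): the licensee can get 26 next round, worth 0.48 × 26 = 12.48 now; the licensor offers that and keeps 37.52.
Round 2 (the licensee proposes): the licensor can get 37.52 next round, worth 0.48 × 37.52 = 18.0096 now. The licensee offers 18.0096 and keeps 50 − 18.0096 = 31.9904.
Round 1 (the licensor proposes): the licensee can get 31.9904 next round, worth 0.48 × 31.9904 = 15.355392 now; the licensor offers that and keeps 34.644608.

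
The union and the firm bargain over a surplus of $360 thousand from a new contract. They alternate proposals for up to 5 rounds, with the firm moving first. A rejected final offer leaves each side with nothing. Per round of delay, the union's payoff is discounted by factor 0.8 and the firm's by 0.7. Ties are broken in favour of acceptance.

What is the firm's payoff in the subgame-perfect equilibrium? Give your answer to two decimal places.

By backward induction:
Round 5 (the firm proposes): the union will accept anything ≥ 0, so the firm offers 0 and keeps 360.
Round 4 (the union proposes): the firm can get 360 next round, worth 0.7 × 360 = 252 now, so the union offers 252, keeping 108.
Round 3 (the firm proposes): the union can get 108 next round, worth 0.8 × 108 = 86.4 now. The firm offers 86.4 and keeps 360 − 86.4 = 273.6.
Round 2 (the union proposes): the firm can get 273.6 next round, worth 0.7 × 273.6 = 191.52 now. The union offers 191.52 and keeps 360 − 191.52 = 168.48.
Round 1 (the firm proposes): the union can get 168.48 next round, worth 0.8 × 168.48 = 134.784 now; the firm offers that and keeps 225.216.

225.22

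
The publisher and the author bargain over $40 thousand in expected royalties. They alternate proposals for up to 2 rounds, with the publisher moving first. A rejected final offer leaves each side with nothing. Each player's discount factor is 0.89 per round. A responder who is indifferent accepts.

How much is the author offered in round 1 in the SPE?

35.6

Round 2 (the author proposes): the publisher will accept anything ≥ 0, so the author offers 0 and keeps 40.
Round 1 (the publisher proposes): the author can get 40 next round, worth 0.89 × 40 = 35.6 now. The publisher offers 35.6 and keeps 40 − 35.6 = 4.4.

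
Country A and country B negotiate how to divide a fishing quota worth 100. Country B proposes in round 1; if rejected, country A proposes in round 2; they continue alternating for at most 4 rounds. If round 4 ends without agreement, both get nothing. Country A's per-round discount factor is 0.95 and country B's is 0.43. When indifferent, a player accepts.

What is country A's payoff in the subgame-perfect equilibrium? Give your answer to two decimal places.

By backward induction:
Round 4 (country A proposes): rejection yields 0 for country B; country A offers 0 and keeps 100.
Round 3 (country B proposes): country A can get 100 next round, worth 0.95 × 100 = 95 now; country B offers that and keeps 5.
Round 2 (country A proposes): country B can get 5 next round, worth 0.43 × 5 = 2.15 now, so country A offers 2.15, keeping 97.85.
Round 1 (country B proposes): country A can get 97.85 next round, worth 0.95 × 97.85 = 92.9575 now. Country B offers 92.9575 and keeps 100 − 92.9575 = 7.0425.

92.96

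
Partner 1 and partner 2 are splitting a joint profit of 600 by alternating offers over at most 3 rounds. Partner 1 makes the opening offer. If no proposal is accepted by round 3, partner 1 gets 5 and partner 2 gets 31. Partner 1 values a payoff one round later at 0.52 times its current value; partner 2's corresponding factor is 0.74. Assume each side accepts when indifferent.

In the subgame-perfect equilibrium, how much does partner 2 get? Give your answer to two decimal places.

By backward induction:
Round 3 (partner 1 proposes): partner 2 gets 31 if talks fail, so partner 1 offers 31 and keeps 569.
Round 2 (partner 2 proposes): partner 1 can get 569 next round, worth 0.52 × 569 = 295.88 now, so partner 2 offers 295.88, keeping 304.12.
Round 1 (partner 1 proposes): partner 2 can get 304.12 next round, worth 0.74 × 304.12 = 225.0488 now. Partner 1 offers 225.0488 and keeps 600 − 225.0488 = 374.9512.

225.05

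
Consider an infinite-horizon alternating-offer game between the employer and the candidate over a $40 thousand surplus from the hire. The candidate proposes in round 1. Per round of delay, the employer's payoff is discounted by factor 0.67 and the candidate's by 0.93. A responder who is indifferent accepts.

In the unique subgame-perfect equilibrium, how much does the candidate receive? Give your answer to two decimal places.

In a stationary SPE each proposer offers the other exactly their discounted continuation value.
If the candidate keeps x when proposing and the employer keeps y when proposing, then x = 40 − 0.67y and y = 40 − 0.93x.
Solving: x = 40(1 − 0.67) / (1 − 0.93·0.67) = 13.2 / 0.3769 ≈ 35.0226.
The employer gets 40 − 35.0226 ≈ 4.9774.

35.02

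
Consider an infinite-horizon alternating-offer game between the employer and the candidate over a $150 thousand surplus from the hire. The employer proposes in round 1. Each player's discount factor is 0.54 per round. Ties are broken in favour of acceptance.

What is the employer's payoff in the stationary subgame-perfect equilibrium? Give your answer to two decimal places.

When the employer proposes, the candidate accepts any offer worth at least 0.54 times what the candidate would get by proposing next round; and vice versa.
This gives x = 150 − 0.54y and y = 150 − 0.54x, where x and y are each side's share when it proposes.
Hence (1 − 0.54·0.54)x = 150(1 − 0.54), i.e. 0.7084·x = 69.
x ≈ 97.4026; the candidate's share is 150 − x ≈ 52.5974.

97.40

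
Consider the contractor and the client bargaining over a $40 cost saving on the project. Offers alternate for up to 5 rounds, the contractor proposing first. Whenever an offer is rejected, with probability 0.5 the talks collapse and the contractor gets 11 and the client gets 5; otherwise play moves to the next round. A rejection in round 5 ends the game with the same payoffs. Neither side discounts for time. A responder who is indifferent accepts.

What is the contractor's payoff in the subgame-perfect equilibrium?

Round 5 (the contractor proposes): the client gets 5 if talks fail, so the contractor offers 5 and keeps 35.
Round 4 (the client proposes): rejecting gives the contractor an expected 0.5 × 35 + 0.5 × 11 = 23. The client offers 23 and keeps 40 − 23 = 17.
Round 3 (the contractor proposes): rejecting gives the client an expected 0.5 × 17 + 0.5 × 5 = 11. The contractor offers 11 and keeps 40 − 11 = 29.
Round 2 (the client proposes): rejecting gives the contractor an expected 0.5 × 29 + 0.5 × 11 = 20; the client offers that and keeps 20.
Round 1 (the contractor proposes): rejecting gives the client an expected 0.5 × 20 + 0.5 × 5 = 12.5; the contractor offers that and keeps 27.5.

27.5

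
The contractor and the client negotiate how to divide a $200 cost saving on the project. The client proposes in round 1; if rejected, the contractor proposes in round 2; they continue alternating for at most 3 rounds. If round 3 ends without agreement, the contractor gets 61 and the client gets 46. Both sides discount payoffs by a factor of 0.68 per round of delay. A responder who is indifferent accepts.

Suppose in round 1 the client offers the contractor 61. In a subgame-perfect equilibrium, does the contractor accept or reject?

Round 3 (the client proposes): the contractor gets 61 if talks fail, so the client offers 61 and keeps 139.
Round 2 (the contractor proposes): the client can get 139 next round, worth 0.68 × 139 = 94.52 now. The contractor offers 94.52 and keeps 200 − 94.52 = 105.48.
So by rejecting in round 1, the contractor gets 105.48 next round, worth 0.68 × 105.48 = 71.7264 now.
Offer 61 < 71.7264, so the contractor rejects.

Reject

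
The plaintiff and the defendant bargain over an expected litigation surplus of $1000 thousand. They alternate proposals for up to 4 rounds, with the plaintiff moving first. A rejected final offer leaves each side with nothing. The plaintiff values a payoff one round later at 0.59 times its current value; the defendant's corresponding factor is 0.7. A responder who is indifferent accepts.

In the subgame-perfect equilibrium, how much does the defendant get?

Round 4 (the defendant proposes): the plaintiff will accept anything ≥ 0, so the defendant offers 0 and keeps 1000.
Round 3 (the plaintiff proposes): the defendant can get 1000 next round, worth 0.7 × 1000 = 700 now; the plaintiff offers that and keeps 300.
Round 2 (the defendant proposes): the plaintiff can get 300 next round, worth 0.59 × 300 = 177 now. The defendant offers 177 and keeps 1000 − 177 = 823.
Round 1 (the plaintiff proposes): the defendant can get 823 next round, worth 0.7 × 823 = 576.1 now. The plaintiff offers 576.1 and keeps 1000 − 576.1 = 423.9.

576.1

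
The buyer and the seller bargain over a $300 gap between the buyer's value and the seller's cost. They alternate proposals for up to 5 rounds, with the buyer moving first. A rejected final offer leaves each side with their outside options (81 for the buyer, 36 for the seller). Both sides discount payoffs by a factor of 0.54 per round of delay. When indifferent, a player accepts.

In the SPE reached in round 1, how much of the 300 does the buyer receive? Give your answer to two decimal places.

200.69

Round 5 (the buyer proposes): the seller gets 36 if talks fail, so the buyer offers 36 and keeps 264.
Round 4 (the seller proposes): the buyer can get 264 next round, worth 0.54 × 264 = 142.56 now, so the seller offers 142.56, keeping 157.44.
Round 3 (the buyer proposes): the seller can get 157.44 next round, worth 0.54 × 157.44 = 85.0176 now. The buyer offers 85.0176 and keeps 300 − 85.0176 = 214.9824.
Round 2 (the seller proposes): the buyer can get 214.9824 next round, worth 0.54 × 214.9824 = 116.090496 now; the seller offers that and keeps 183.909504.
Round 1 (the buyer proposes): the seller can get 183.909504 next round, worth 0.54 × 183.909504 = 99.31113216 now; the buyer offers that and keeps 200.68886784.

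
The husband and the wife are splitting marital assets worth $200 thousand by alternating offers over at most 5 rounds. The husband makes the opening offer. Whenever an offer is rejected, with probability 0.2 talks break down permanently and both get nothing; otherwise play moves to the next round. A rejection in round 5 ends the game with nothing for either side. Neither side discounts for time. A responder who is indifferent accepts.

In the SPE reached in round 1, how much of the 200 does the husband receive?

147.52

Round 5 (the husband proposes): the wife will accept anything ≥ 0, so the husband offers 0 and keeps 200.
Round 4 (the wife proposes): rejecting gives the husband an expected 0.8 × 200 = 160; the wife offers that and keeps 40.
Round 3 (the husband proposes): rejecting gives the wife an expected 0.8 × 40 = 32, so the husband offers 32, keeping 168.
Round 2 (the wife proposes): rejecting gives the husband an expected 0.8 × 168 = 134.4, so the wife offers 134.4, keeping 65.6.
Round 1 (the husband proposes): rejecting gives the wife an expected 0.8 × 65.6 = 52.48. The husband offers 52.48 and keeps 200 − 52.48 = 147.52.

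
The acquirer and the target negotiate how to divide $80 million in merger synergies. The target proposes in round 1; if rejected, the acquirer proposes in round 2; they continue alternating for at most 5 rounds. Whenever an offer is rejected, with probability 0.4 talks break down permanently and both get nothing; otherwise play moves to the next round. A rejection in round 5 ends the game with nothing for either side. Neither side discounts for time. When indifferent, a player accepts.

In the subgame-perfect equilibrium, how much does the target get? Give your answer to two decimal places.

Round 5 (the target proposes): the acquirer will accept anything ≥ 0, so the target offers 0 and keeps 80.
Round 4 (the acquirer proposes): rejecting gives the target an expected 0.6 × 80 = 48, so the acquirer offers 48, keeping 32.
Round 3 (the target proposes): rejecting gives the acquirer an expected 0.6 × 32 = 19.2. The target offers 19.2 and keeps 80 − 19.2 = 60.8.
Round 2 (the acquirer proposes): rejecting gives the target an expected 0.6 × 60.8 = 36.48. The acquirer offers 36.48 and keeps 80 − 36.48 = 43.52.
Round 1 (the target proposes): rejecting gives the acquirer an expected 0.6 × 43.52 = 26.112. The target offers 26.112 and keeps 80 − 26.112 = 53.888.

53.89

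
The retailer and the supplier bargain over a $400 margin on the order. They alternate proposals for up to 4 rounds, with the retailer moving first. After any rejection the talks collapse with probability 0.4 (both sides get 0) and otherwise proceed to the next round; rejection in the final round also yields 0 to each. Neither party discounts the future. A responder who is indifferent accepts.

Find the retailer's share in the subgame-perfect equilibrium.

217.6

Round 4 (the supplier proposes): the retailer will accept anything ≥ 0, so the supplier offers 0 and keeps 400.
Round 3 (the retailer proposes): rejecting gives the supplier an expected 0.6 × 400 = 240. The retailer offers 240 and keeps 400 − 240 = 160.
Round 2 (the supplier proposes): rejecting gives the retailer an expected 0.6 × 160 = 96. The supplier offers 96 and keeps 400 − 96 = 304.
Round 1 (the retailer proposes): rejecting gives the supplier an expected 0.6 × 304 = 182.4, so the retailer offers 182.4, keeping 217.6.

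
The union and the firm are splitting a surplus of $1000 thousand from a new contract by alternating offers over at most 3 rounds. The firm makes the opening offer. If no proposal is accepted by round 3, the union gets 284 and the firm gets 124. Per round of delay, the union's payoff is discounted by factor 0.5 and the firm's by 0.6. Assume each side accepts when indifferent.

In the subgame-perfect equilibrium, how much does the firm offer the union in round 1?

285.2

Work backward from the last round.
Round 3 (the firm proposes): the union gets 284 if talks fail, so the firm offers 284 and keeps 716.
Round 2 (the union proposes): the firm can get 716 next round, worth 0.6 × 716 = 429.6 now. The union offers 429.6 and keeps 1000 − 429.6 = 570.4.
Round 1 (the firm proposes): the union can get 570.4 next round, worth 0.5 × 570.4 = 285.2 now; the firm offers that and keeps 714.8.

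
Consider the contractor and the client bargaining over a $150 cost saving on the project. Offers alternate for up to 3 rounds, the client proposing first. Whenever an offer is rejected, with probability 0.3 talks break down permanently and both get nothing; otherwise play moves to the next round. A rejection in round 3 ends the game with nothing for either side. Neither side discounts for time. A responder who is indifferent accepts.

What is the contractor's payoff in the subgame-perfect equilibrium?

31.5

Round 3 (the client proposes): rejection yields 0 for the contractor; the client offers 0 and keeps 150.
Round 2 (the contractor proposes): rejecting gives the client an expected 0.7 × 150 = 105; the contractor offers that and keeps 45.
Round 1 (the client proposes): rejecting gives the contractor an expected 0.7 × 45 = 31.5; the client offers that and keeps 118.5.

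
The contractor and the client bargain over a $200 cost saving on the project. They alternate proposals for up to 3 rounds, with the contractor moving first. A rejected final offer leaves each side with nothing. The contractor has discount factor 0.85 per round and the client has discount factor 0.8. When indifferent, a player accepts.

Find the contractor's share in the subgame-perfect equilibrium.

176

Round 3 (the contractor proposes): the client will accept anything ≥ 0, so the contractor offers 0 and keeps 200.
Round 2 (the client proposes): the contractor can get 200 next round, worth 0.85 × 200 = 170 now. The client offers 170 and keeps 200 − 170 = 30.
Round 1 (the contractor proposes): the client can get 30 next round, worth 0.8 × 30 = 24 now; the contractor offers that and keeps 176.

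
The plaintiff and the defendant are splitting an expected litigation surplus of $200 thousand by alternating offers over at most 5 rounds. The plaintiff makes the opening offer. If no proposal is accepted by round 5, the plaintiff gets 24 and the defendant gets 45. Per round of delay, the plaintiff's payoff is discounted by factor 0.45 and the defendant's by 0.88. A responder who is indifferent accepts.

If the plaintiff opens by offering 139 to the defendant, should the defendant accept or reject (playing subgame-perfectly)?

Round 5 (the plaintiff proposes): the defendant gets 45 if talks fail, so the plaintiff offers 45 and keeps 155.
Round 4 (the defendant proposes): the plaintiff can get 155 next round, worth 0.45 × 155 = 69.75 now; the defendant offers that and keeps 130.25.
Round 3 (the plaintiff proposes): the defendant can get 130.25 next round, worth 0.88 × 130.25 = 114.62 now, so the plaintiff offers 114.62, keeping 85.38.
Round 2 (the defendant proposes): the plaintiff can get 85.38 next round, worth 0.45 × 85.38 = 38.421 now; the defendant offers that and keeps 161.579.
So by rejecting in round 1, the defendant gets 161.579 next round, worth 0.88 × 161.579 = 142.18952 now.
Offer 139 < 142.18952, so the defendant rejects.

Reject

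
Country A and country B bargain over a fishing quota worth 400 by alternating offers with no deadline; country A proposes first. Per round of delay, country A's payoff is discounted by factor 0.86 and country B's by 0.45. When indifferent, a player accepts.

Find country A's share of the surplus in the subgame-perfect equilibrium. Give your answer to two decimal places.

358.89

Let x be country A's share when country A proposes and y be country B's share when country B proposes.
Country B accepts iff offered ≥ 0.45·y, so x = 400 − 0.45y. Symmetrically y = 400 − 0.86x.
Substituting: x = 400 − 0.45(400 − 0.86x), giving x(1 − 0.86·0.45) = 400(1 − 0.45).
So x = 400 × 0.55 / 0.613 ≈ 358.8907, and country B receives 400 − x ≈ 41.1093.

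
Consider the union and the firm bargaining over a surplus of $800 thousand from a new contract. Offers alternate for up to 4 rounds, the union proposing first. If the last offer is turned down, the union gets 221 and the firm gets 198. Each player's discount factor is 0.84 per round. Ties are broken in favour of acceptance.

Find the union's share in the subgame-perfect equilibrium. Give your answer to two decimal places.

Solve by backward induction from round 4.
Round 4 (the firm proposes): the union gets 221 if talks fail, so the firm offers 221 and keeps 579.
Round 3 (the union proposes): the firm can get 579 next round, worth 0.84 × 579 = 486.36 now. The union offers 486.36 and keeps 800 − 486.36 = 313.64.
Round 2 (the firm proposes): the union can get 313.64 next round, worth 0.84 × 313.64 = 263.4576 now. The firm offers 263.4576 and keeps 800 − 263.4576 = 536.5424.
Round 1 (the union proposes): the firm can get 536.5424 next round, worth 0.84 × 536.5424 = 450.695616 now, so the union offers 450.695616, keeping 349.304384.

349.30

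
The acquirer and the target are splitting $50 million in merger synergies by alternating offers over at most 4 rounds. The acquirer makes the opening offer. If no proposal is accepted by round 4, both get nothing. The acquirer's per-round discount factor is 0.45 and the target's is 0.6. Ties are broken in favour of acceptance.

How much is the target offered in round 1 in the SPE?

24.6

Round 4 (the target proposes): the acquirer will accept anything ≥ 0, so the target offers 0 and keeps 50.
Round 3 (the acquirer proposes): the target can get 50 next round, worth 0.6 × 50 = 30 now; the acquirer offers that and keeps 20.
Round 2 (the target proposes): the acquirer can get 20 next round, worth 0.45 × 20 = 9 now; the target offers that and keeps 41.
Round 1 (the acquirer proposes): the target can get 41 next round, worth 0.6 × 41 = 24.6 now. The acquirer offers 24.6 and keeps 50 − 24.6 = 25.4.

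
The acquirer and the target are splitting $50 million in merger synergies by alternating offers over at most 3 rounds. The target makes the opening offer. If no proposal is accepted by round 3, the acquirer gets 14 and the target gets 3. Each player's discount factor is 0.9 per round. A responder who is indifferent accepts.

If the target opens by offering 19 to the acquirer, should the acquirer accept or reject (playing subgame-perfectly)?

Accept

Round 3 (the target proposes): the acquirer gets 14 if talks fail, so the target offers 14 and keeps 36.
Round 2 (the acquirer proposes): the target can get 36 next round, worth 0.9 × 36 = 32.4 now. The acquirer offers 32.4 and keeps 50 − 32.4 = 17.6.
So by rejecting in round 1, the acquirer gets 17.6 next round, worth 0.9 × 17.6 = 15.84 now.
Offer 19 ≥ 15.84, so the acquirer accepts.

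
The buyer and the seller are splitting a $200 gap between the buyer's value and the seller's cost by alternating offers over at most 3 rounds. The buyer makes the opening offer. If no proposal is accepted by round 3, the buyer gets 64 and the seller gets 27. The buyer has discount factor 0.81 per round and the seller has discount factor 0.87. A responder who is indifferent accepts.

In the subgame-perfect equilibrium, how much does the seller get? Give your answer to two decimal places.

52.09

Round 3 (the buyer proposes): the seller gets 27 if talks fail, so the buyer offers 27 and keeps 173.
Round 2 (the seller proposes): the buyer can get 173 next round, worth 0.81 × 173 = 140.13 now, so the seller offers 140.13, keeping 59.87.
Round 1 (the buyer proposes): the seller can get 59.87 next round, worth 0.87 × 59.87 = 52.0869 now. The buyer offers 52.0869 and keeps 200 − 52.0869 = 147.9131.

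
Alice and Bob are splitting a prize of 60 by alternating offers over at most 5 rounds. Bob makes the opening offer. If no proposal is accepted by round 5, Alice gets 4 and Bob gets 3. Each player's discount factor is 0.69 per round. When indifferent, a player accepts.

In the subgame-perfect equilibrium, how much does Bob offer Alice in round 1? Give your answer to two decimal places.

19.85

By backward induction:
Round 5 (Bob proposes): Alice gets 4 if talks fail, so Bob offers 4 and keeps 56.
Round 4 (Alice proposes): Bob can get 56 next round, worth 0.69 × 56 = 38.64 now, so Alice offers 38.64, keeping 21.36.
Round 3 (Bob proposes): Alice can get 21.36 next round, worth 0.69 × 21.36 = 14.7384 now. Bob offers 14.7384 and keeps 60 − 14.7384 = 45.2616.
Round 2 (Alice proposes): Bob can get 45.2616 next round, worth 0.69 × 45.2616 = 31.230504 now, so Alice offers 31.230504, keeping 28.769496.
Round 1 (Bob proposes): Alice can get 28.769496 next round, worth 0.69 × 28.769496 = 19.85095224 now; Bob offers that and keeps 40.14904776.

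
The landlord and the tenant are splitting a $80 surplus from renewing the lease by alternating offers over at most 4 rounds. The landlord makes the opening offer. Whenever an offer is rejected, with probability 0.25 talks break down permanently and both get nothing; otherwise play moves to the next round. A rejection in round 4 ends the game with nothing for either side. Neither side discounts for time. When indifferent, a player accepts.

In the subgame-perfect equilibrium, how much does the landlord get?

31.25

Round 4 (the tenant proposes): rejection yields 0 for the landlord; the tenant offers 0 and keeps 80.
Round 3 (the landlord proposes): rejecting gives the tenant an expected 0.75 × 80 = 60; the landlord offers that and keeps 20.
Round 2 (the tenant proposes): rejecting gives the landlord an expected 0.75 × 20 = 15, so the tenant offers 15, keeping 65.
Round 1 (the landlord proposes): rejecting gives the tenant an expected 0.75 × 65 = 48.75; the landlord offers that and keeps 31.25.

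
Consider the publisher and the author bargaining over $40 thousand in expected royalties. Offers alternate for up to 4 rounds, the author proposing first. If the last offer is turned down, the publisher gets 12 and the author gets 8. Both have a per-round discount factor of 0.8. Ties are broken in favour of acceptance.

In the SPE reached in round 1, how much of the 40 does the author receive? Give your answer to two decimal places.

17.22

By backward induction:
Round 4 (the publisher proposes): the author gets 8 if talks fail, so the publisher offers 8 and keeps 32.
Round 3 (the author proposes): the publisher can get 32 next round, worth 0.8 × 32 = 25.6 now, so the author offers 25.6, keeping 14.4.
Round 2 (the publisher proposes): the author can get 14.4 next round, worth 0.8 × 14.4 = 11.52 now, so the publisher offers 11.52, keeping 28.48.
Round 1 (the author proposes): the publisher can get 28.48 next round, worth 0.8 × 28.48 = 22.784 now; the author offers that and keeps 17.216.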